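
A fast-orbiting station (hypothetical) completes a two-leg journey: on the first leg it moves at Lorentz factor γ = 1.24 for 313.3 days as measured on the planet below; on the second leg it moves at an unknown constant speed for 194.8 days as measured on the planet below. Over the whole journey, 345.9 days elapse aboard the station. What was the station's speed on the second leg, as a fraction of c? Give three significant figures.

Leg 1: γ = 1.24; τ_1 = 313.3/1.240 = 252.7 days.
Leg 2: speed unknown; τ_2 = 194.8/γ_2.
Total proper time: 252.7 + τ_2 = 345.9, so τ_2 = 345.9 − 252.7 = 93.24 days.
γ_2 = 194.8/93.24 = 2.089; β = √(1 − 1/γ²) = √0.7709.

β = 0.878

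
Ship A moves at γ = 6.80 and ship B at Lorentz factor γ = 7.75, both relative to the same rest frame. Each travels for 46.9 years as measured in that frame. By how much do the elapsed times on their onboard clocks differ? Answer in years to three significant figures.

|τ_A − τ_B| = 0.845 years

A: γ = 6.80; τ_A = 46.9/6.800 = 6.897 years.
B: γ = 7.75; τ_B = 46.9/7.750 = 6.052 years.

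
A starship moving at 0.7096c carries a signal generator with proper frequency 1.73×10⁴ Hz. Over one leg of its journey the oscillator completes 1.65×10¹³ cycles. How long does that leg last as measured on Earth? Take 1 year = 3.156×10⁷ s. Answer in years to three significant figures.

γ = 1/√(1 − 0.7096²) = 1/√0.4965 = 1.419
Proper time for N cycles: τ = N/f = 1.65×10¹³/(1.73×10⁴) = 9.538×10⁸ s = 30.22 years.
Lab-frame duration Δt = γτ = 1.419 × 30.22 = 42.89 years.

Δt = 42.9 years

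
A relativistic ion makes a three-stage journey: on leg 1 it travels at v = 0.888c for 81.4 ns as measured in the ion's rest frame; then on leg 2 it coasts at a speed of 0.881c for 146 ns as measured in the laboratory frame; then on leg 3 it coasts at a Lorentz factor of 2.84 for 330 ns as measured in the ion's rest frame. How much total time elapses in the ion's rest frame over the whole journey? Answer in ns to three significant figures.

τ = 480 ns

Leg 1: 81.4 ns is already measured in the ion's rest frame.
Leg 2: γ = 1/√(1 − 0.881²) = 1/√0.2238 = 2.114; τ_2 = 146/2.114 = 69.07 ns.
Leg 3: 330 ns is already measured in the ion's rest frame.
Total: 81.40 + 69.07 + 330.0 ns.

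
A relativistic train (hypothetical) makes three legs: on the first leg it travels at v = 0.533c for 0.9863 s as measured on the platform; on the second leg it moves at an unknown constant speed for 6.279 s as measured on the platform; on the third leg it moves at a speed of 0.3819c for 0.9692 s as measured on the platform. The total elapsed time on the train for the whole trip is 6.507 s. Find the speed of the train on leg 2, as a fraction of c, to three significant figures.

Leg 1: γ = 1/√(1 − 0.533²) = 1/√0.7159 = 1.182; τ_1 = 0.9863/1.182 = 0.8345 s.
Leg 2: speed unknown; τ_2 = 6.279/γ_2.
Leg 3: γ = 1/√(1 − 0.3819²) = 1/√0.8542 = 1.082; τ_3 = 0.9692/1.082 = 0.8957 s.
Total proper time: 0.8345 + τ_2 + 0.8957 = 6.507, so τ_2 = 6.507 − 1.730 = 4.777 s.
γ_2 = 6.279/4.777 = 1.314; β = √(1 − 1/γ²) = √0.4213.

β = 0.649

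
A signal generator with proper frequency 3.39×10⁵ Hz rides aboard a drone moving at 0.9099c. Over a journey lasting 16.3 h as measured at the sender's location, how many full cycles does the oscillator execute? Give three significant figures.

γ = 1/√(1 − 0.9099²) = 1/√0.1721 = 2.411
The oscillator's own cycle count is N = f × τ where τ is the proper time aboard the drone. τ = Δt/γ = 16.3/2.411 = 6.762 h = 2.434×10⁴ s.
N = 3.39×10⁵ × 2.434×10⁴ = 8.252×10⁹.

N = 8.25×10⁹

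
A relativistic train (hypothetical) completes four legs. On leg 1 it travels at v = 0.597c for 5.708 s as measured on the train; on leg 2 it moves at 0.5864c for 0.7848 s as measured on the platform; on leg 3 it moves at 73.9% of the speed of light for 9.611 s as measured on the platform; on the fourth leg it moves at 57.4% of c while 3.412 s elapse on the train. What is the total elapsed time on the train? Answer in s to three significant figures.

Leg 1: 5.708 s is already measured on the train.
Leg 2: γ = 1/√(1 − 0.5864²) = 1/√0.6561 = 1.235; τ_2 = 0.7848/1.235 = 0.6357 s.
Leg 3: β = 0.739; γ = 1/√(1 − 0.739²) = 1/√0.4539 = 1.484; τ_3 = 9.611/1.484 = 6.475 s.
Leg 4: 3.412 s is already measured on the train.
Total: 5.708 + 0.6357 + 6.475 + 3.412 s.

τ = 16.2 s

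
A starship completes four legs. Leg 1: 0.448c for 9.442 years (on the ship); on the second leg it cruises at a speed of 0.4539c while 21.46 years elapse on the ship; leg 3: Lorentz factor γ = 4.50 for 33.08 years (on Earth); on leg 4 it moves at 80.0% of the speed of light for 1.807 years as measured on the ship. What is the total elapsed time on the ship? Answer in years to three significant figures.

Leg 1: 9.442 years is already measured on the ship.
Leg 2: 21.46 years is already measured on the ship.
Leg 3: γ = 4.50; τ_3 = 33.08/4.500 = 7.351 years.
Leg 4: 1.807 years is already measured on the ship.
Total: 9.442 + 21.46 + 7.351 + 1.807 years.

τ = 40.1 years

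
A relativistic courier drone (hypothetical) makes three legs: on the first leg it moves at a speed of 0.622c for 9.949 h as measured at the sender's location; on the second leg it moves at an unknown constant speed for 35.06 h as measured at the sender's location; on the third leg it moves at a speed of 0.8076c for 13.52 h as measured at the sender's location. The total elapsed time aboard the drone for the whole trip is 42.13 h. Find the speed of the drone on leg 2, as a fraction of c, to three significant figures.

Leg 1: γ = 1/√(1 − 0.622²) = 1/√0.6131 = 1.277; τ_1 = 9.949/1.277 = 7.790 h.
Leg 2: speed unknown; τ_2 = 35.06/γ_2.
Leg 3: γ = 1/√(1 − 0.8076²) = 1/√0.3478 = 1.696; τ_3 = 13.52/1.696 = 7.973 h.
Total proper time: 7.790 + τ_2 + 7.973 = 42.13, so τ_2 = 42.13 − 15.76 = 26.37 h.
γ_2 = 35.06/26.37 = 1.330; β = √(1 − 1/γ²) = √0.4344.

β = 0.659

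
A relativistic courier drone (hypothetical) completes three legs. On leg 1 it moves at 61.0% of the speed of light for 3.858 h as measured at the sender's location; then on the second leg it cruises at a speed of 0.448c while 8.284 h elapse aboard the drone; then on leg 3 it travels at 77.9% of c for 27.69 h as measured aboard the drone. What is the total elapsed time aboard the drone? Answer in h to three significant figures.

τ = 39.0 h

Leg 1: β = 0.610; γ = 1/√(1 − 0.610²) = 1/√0.6279 = 1.262; τ_1 = 3.858/1.262 = 3.057 h.
Leg 2: 8.284 h is already measured aboard the drone.
Leg 3: 27.69 h is already measured aboard the drone.
Total: 3.057 + 8.284 + 27.69 h.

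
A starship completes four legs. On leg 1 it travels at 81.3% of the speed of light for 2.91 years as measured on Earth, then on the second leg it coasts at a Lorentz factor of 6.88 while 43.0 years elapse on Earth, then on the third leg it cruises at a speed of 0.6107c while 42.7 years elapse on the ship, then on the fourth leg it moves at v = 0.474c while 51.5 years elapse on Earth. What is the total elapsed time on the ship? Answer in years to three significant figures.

τ = 96.0 years

Leg 1: β = 0.813; γ = 1/√(1 − 0.813²) = 1/√0.3390 = 1.717; τ_1 = 2.91/1.717 = 1.694 years.
Leg 2: γ = 6.88; τ_2 = 43.0/6.880 = 6.250 years.
Leg 3: 42.7 years is already measured on the ship.
Leg 4: γ = 1/√(1 − 0.474²) = 1/√0.7753 = 1.136; τ_4 = 51.5/1.136 = 45.35 years.
Total: 1.694 + 6.250 + 42.70 + 45.35 years.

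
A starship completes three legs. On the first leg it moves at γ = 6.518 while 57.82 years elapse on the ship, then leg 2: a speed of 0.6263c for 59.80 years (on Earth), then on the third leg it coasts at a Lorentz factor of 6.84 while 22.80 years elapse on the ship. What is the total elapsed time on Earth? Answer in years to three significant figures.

Δt = 593 years

Leg 1: γ = 6.518; Δt_1 = 6.518 × 57.82 = 376.9 years.
Leg 2: 59.80 years is already measured on Earth.
Leg 3: γ = 6.84; Δt_3 = 6.840 × 22.80 = 156.0 years.
Total: 376.9 + 59.80 + 156.0 years.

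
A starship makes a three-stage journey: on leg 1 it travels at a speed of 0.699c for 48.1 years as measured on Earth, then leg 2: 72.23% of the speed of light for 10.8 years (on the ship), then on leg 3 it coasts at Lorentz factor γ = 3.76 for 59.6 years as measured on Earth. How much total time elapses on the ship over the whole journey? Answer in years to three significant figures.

Leg 1: γ = 1/√(1 − 0.699²) = 1/√0.5114 = 1.398; τ_1 = 48.1/1.398 = 34.40 years.
Leg 2: 10.8 years is already measured on the ship.
Leg 3: γ = 3.76; τ_3 = 59.6/3.760 = 15.85 years.
Total: 34.40 + 10.80 + 15.85 years.

τ = 61.0 years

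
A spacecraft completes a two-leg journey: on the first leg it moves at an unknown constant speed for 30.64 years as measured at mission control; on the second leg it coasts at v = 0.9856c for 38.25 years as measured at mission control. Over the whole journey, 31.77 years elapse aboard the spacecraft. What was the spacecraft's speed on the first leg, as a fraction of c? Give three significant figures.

Leg 1: speed unknown; τ_1 = 30.64/γ_1.
Leg 2: γ = 1/√(1 − 0.9856²) = 1/√0.02859 = 5.914; τ_2 = 38.25/5.914 = 6.468 years.
Total proper time: τ_1 + 6.468 = 31.77, so τ_1 = 31.77 − 6.468 = 25.30 years.
γ_1 = 30.64/25.30 = 1.211; β = √(1 − 1/γ²) = √0.3181.

β = 0.564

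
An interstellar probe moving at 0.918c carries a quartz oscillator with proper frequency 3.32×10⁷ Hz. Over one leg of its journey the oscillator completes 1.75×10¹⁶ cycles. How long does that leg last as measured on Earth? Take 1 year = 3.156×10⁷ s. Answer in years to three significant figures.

γ = 1/√(1 − 0.918²) = 1/√0.1573 = 2.522
Proper time for N cycles: τ = N/f = 1.75×10¹⁶/(3.32×10⁷) = 5.271×10⁸ s = 16.70 years.
Lab-frame duration Δt = γτ = 2.522 × 16.70 = 42.11 years.

Δt = 42.1 years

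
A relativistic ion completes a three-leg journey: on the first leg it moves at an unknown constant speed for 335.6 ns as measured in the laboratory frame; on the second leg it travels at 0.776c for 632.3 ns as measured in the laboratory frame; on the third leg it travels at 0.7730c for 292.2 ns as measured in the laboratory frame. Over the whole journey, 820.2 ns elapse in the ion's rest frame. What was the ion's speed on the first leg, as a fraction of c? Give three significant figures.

β = 0.711

Leg 1: speed unknown; τ_1 = 335.6/γ_1.
Leg 2: γ = 1/√(1 − 0.776²) = 1/√0.3978 = 1.585; τ_2 = 632.3/1.585 = 398.8 ns.
Leg 3: γ = 1/√(1 − 0.7730²) = 1/√0.4025 = 1.576; τ_3 = 292.2/1.576 = 185.4 ns.
Total proper time: τ_1 + 398.8 + 185.4 = 820.2, so τ_1 = 820.2 − 584.2 = 236.0 ns.
γ_1 = 335.6/236.0 = 1.422; β = √(1 − 1/γ²) = √0.5054.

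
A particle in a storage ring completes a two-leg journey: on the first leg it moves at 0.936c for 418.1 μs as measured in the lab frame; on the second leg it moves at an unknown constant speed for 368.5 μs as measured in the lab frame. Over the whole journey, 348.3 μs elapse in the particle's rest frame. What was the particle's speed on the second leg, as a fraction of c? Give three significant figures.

β = 0.838

Leg 1: γ = 1/√(1 − 0.936²) = 1/√0.1239 = 2.841; τ_1 = 418.1/2.841 = 147.2 μs.
Leg 2: speed unknown; τ_2 = 368.5/γ_2.
Total proper time: 147.2 + τ_2 = 348.3, so τ_2 = 348.3 − 147.2 = 201.1 μs.
γ_2 = 368.5/201.1 = 1.832; β = √(1 − 1/γ²) = √0.7021.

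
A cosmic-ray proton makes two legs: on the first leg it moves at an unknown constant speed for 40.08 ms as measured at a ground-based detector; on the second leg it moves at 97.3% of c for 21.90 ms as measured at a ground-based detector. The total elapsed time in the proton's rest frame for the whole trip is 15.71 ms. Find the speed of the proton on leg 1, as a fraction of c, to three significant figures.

β = 0.964

Leg 1: speed unknown; τ_1 = 40.08/γ_1.
Leg 2: β = 0.973; γ = 1/√(1 − 0.973²) = 1/√0.05327 = 4.333; τ_2 = 21.90/4.333 = 5.055 ms.
Total proper time: τ_1 + 5.055 = 15.71, so τ_1 = 15.71 − 5.055 = 10.66 ms.
γ_1 = 40.08/10.66 = 3.761; β = √(1 − 1/γ²) = √0.9293.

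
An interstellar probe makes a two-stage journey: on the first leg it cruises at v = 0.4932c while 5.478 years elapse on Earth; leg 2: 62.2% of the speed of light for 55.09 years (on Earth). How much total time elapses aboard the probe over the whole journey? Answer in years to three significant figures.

τ = 47.9 years

Leg 1: γ = 1/√(1 − 0.4932²) = 1/√0.7568 = 1.150; τ_1 = 5.478/1.150 = 4.765 years.
Leg 2: β = 0.622; γ = 1/√(1 − 0.622²) = 1/√0.6131 = 1.277; τ_2 = 55.09/1.277 = 43.14 years.
Total: 4.765 + 43.14 years.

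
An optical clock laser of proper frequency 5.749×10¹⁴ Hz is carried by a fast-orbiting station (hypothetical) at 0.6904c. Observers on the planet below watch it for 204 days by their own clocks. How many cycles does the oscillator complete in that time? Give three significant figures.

N = 7.33×10²¹

γ = 1/√(1 − 0.6904²) = 1/√0.5233 = 1.382
During 204 days of lab time, the oscillator's proper time advances by τ = Δt/γ = 204/1.382 = 147.6 days = 1.275×10⁷ s.
N = f × τ = 5.749×10¹⁴ × 1.275×10⁷ = 7.330×10²¹.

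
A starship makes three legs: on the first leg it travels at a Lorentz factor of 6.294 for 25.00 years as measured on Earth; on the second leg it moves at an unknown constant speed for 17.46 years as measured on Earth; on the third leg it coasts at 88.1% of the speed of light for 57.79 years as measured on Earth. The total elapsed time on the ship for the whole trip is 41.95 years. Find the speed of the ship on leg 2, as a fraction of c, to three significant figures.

β = 0.793

Leg 1: γ = 6.294; τ_1 = 25.00/6.294 = 3.972 years.
Leg 2: speed unknown; τ_2 = 17.46/γ_2.
Leg 3: β = 0.881; γ = 1/√(1 − 0.881²) = 1/√0.2238 = 2.114; τ_3 = 57.79/2.114 = 27.34 years.
Total proper time: 3.972 + τ_2 + 27.34 = 41.95, so τ_2 = 41.95 − 31.31 = 10.64 years.
γ_2 = 17.46/10.64 = 1.642; β = √(1 − 1/γ²) = √0.6289.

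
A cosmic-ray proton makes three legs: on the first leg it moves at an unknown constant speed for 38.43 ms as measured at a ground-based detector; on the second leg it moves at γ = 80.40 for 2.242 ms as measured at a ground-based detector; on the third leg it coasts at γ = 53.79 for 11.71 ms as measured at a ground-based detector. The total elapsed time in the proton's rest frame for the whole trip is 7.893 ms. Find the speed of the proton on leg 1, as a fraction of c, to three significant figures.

β = 0.980

Leg 1: speed unknown; τ_1 = 38.43/γ_1.
Leg 2: γ = 80.40; τ_2 = 2.242/80.40 = 0.02789 ms.
Leg 3: γ = 53.79; τ_3 = 11.71/53.79 = 0.2177 ms.
Total proper time: τ_1 + 0.02789 + 0.2177 = 7.893, so τ_1 = 7.893 − 0.2456 = 7.647 ms.
γ_1 = 38.43/7.647 = 5.025; β = √(1 − 1/γ²) = √0.9604.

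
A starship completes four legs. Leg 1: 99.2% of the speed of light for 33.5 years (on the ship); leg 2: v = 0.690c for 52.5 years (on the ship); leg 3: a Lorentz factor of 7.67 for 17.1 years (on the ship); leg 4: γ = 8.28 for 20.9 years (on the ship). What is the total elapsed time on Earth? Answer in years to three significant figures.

Δt = 642 years

Leg 1: β = 0.992; γ = 1/√(1 − 0.992²) = 1/√0.01594 = 7.922; Δt_1 = 7.922 × 33.5 = 265.4 years.
Leg 2: γ = 1/√(1 − 0.690²) = 1/√0.5239 = 1.382; Δt_2 = 1.382 × 52.5 = 72.53 years.
Leg 3: γ = 7.67; Δt_3 = 7.670 × 17.1 = 131.2 years.
Leg 4: γ = 8.28; Δt_4 = 8.280 × 20.9 = 173.1 years.
Total: 265.4 + 72.53 + 131.2 + 173.1 years.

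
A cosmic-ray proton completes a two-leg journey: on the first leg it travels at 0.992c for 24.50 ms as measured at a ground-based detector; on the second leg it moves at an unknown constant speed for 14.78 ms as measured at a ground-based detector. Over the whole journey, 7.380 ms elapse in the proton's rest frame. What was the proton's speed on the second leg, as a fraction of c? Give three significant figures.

Leg 1: γ = 1/√(1 − 0.992²) = 1/√0.01594 = 7.922; τ_1 = 24.50/7.922 = 3.093 ms.
Leg 2: speed unknown; τ_2 = 14.78/γ_2.
Total proper time: 3.093 + τ_2 = 7.380, so τ_2 = 7.380 − 3.093 = 4.287 ms.
γ_2 = 14.78/4.287 = 3.447; β = √(1 − 1/γ²) = √0.9159.

β = 0.957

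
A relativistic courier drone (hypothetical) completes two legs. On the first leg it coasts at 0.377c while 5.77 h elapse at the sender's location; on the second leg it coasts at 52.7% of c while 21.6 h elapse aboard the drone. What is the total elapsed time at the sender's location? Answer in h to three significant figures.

Δt = 31.2 h

Leg 1: 5.77 h is already measured at the sender's location.
Leg 2: β = 0.527; γ = 1/√(1 − 0.527²) = 1/√0.7223 = 1.177; Δt_2 = 1.177 × 21.6 = 25.42 h.
Total: 5.770 + 25.42 h.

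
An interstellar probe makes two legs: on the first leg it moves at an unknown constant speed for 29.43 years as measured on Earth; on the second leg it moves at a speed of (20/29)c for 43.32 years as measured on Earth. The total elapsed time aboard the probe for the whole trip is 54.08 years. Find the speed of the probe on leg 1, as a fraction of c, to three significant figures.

Leg 1: speed unknown; τ_1 = 29.43/γ_1.
Leg 2: γ = 1/√(1 − (20/29)²) = 29/21 ≈ 1.381; τ_2 = 43.32/1.381 = 31.37 years.
Total proper time: τ_1 + 31.37 = 54.08, so τ_1 = 54.08 − 31.37 = 22.71 years.
γ_1 = 29.43/22.71 = 1.296; β = √(1 − 1/γ²) = √0.4045.

β = 0.636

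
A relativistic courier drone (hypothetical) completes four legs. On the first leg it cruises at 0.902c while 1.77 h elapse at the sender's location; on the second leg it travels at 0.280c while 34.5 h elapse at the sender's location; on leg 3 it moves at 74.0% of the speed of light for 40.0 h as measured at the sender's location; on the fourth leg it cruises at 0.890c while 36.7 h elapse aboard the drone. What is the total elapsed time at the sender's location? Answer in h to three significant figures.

Leg 1: 1.77 h is already measured at the sender's location.
Leg 2: 34.5 h is already measured at the sender's location.
Leg 3: 40.0 h is already measured at the sender's location.
Leg 4: γ = 1/√(1 − 0.890²) = 1/√0.2079 = 2.193; Δt_4 = 2.193 × 36.7 = 80.49 h.
Total: 1.770 + 34.50 + 40.00 + 80.49 h.

Δt = 157 h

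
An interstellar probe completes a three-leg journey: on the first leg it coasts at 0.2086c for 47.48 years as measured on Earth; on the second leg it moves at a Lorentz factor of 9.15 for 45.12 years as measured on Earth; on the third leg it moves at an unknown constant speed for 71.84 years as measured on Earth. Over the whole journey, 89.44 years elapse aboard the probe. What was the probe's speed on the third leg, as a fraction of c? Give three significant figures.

β = 0.848

Leg 1: γ = 1/√(1 − 0.2086²) = 1/√0.9565 = 1.022; τ_1 = 47.48/1.022 = 46.44 years.
Leg 2: γ = 9.15; τ_2 = 45.12/9.150 = 4.931 years.
Leg 3: speed unknown; τ_3 = 71.84/γ_3.
Total proper time: 46.44 + 4.931 + τ_3 = 89.44, so τ_3 = 89.44 − 51.37 = 38.07 years.
γ_3 = 71.84/38.07 = 1.887; β = √(1 − 1/γ²) = √0.7191.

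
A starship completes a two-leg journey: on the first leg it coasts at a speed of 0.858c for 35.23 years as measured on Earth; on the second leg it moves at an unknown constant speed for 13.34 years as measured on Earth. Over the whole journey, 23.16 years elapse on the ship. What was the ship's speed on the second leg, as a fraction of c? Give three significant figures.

Leg 1: γ = 1/√(1 − 0.858²) = 1/√0.2638 = 1.947; τ_1 = 35.23/1.947 = 18.10 years.
Leg 2: speed unknown; τ_2 = 13.34/γ_2.
Total proper time: 18.10 + τ_2 = 23.16, so τ_2 = 23.16 − 18.10 = 5.064 years.
γ_2 = 13.34/5.064 = 2.634; β = √(1 − 1/γ²) = √0.8559.

β = 0.925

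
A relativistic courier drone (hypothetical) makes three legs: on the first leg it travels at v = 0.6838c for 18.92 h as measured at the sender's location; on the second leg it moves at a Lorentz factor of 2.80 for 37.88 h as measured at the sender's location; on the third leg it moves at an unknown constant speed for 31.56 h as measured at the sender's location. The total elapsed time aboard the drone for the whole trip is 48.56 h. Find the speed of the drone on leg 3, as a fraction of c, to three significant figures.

β = 0.740

Leg 1: γ = 1/√(1 − 0.6838²) = 1/√0.5324 = 1.370; τ_1 = 18.92/1.370 = 13.81 h.
Leg 2: γ = 2.80; τ_2 = 37.88/2.800 = 13.53 h.
Leg 3: speed unknown; τ_3 = 31.56/γ_3.
Total proper time: 13.81 + 13.53 + τ_3 = 48.56, so τ_3 = 48.56 − 27.33 = 21.23 h.
γ_3 = 31.56/21.23 = 1.487; β = √(1 − 1/γ²) = √0.5477.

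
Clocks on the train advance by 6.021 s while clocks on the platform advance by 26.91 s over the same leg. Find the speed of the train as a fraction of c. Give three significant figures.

β = 0.975

The proper time is measured on the train (both events occur at the train's location); Δt is measured on the platform. γ = Δt/τ = 26.91/6.021 = 4.469.
β = √(1 − 1/γ²) = √(1 − 0.05006) = √0.9499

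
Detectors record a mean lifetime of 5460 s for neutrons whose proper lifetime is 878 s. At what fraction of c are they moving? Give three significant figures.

β = 0.987

γ = Δt/τ₀ = 5460/878 = 6.219
β = √(1 − 1/γ²) = √(1 − 0.02586) = √0.9741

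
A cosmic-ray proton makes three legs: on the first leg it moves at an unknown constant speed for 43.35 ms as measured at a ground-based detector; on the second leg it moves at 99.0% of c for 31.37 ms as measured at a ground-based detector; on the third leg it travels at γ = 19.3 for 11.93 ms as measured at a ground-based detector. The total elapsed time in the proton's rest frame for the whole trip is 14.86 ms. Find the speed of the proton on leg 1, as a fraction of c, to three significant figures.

Leg 1: speed unknown; τ_1 = 43.35/γ_1.
Leg 2: β = 0.990; γ = 1/√(1 − 0.990²) = 1/√0.01990 = 7.089; τ_2 = 31.37/7.089 = 4.425 ms.
Leg 3: γ = 19.3; τ_3 = 11.93/19.30 = 0.6181 ms.
Total proper time: τ_1 + 4.425 + 0.6181 = 14.86, so τ_1 = 14.86 − 5.043 = 9.817 ms.
γ_1 = 43.35/9.817 = 4.416; β = √(1 − 1/γ²) = √0.9487.

β = 0.974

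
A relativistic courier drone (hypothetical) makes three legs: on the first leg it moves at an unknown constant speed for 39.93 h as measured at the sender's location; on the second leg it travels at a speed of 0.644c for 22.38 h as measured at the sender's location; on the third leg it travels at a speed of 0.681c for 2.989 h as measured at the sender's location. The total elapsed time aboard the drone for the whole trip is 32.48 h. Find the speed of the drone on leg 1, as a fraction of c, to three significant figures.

β = 0.944

Leg 1: speed unknown; τ_1 = 39.93/γ_1.
Leg 2: γ = 1/√(1 − 0.644²) = 1/√0.5853 = 1.307; τ_2 = 22.38/1.307 = 17.12 h.
Leg 3: γ = 1/√(1 − 0.681²) = 1/√0.5362 = 1.366; τ_3 = 2.989/1.366 = 2.189 h.
Total proper time: τ_1 + 17.12 + 2.189 = 32.48, so τ_1 = 32.48 − 19.31 = 13.17 h.
γ_1 = 39.93/13.17 = 3.032; β = √(1 − 1/γ²) = √0.8912.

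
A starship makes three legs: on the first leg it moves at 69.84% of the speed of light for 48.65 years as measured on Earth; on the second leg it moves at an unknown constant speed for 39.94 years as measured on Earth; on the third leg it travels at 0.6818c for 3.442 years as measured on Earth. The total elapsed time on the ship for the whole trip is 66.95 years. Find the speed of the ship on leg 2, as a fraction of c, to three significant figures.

β = 0.671

Leg 1: β = 0.6984; γ = 1/√(1 − 0.6984²) = 1/√0.5122 = 1.397; τ_1 = 48.65/1.397 = 34.82 years.
Leg 2: speed unknown; τ_2 = 39.94/γ_2.
Leg 3: γ = 1/√(1 − 0.6818²) = 1/√0.5351 = 1.367; τ_3 = 3.442/1.367 = 2.518 years.
Total proper time: 34.82 + τ_2 + 2.518 = 66.95, so τ_2 = 66.95 − 37.34 = 29.61 years.
γ_2 = 39.94/29.61 = 1.349; β = √(1 − 1/γ²) = √0.4503.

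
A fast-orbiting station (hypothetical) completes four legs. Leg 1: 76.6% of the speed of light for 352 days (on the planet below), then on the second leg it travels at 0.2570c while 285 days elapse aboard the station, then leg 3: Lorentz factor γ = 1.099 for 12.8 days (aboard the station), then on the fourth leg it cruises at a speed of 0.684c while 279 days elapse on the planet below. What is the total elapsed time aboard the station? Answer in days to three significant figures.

τ = 728 days

Leg 1: β = 0.766; γ = 1/√(1 − 0.766²) = 1/√0.4132 = 1.556; τ_1 = 352/1.556 = 226.3 days.
Leg 2: 285 days is already measured aboard the station.
Leg 3: 12.8 days is already measured aboard the station.
Leg 4: γ = 1/√(1 − 0.684²) = 1/√0.5321 = 1.371; τ_4 = 279/1.371 = 203.5 days.
Total: 226.3 + 285.0 + 12.80 + 203.5 days.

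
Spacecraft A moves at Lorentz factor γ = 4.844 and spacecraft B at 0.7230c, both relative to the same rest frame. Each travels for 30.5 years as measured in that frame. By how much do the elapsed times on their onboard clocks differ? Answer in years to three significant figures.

A: γ = 4.844; τ_A = 30.5/4.844 = 6.296 years.
B: γ = 1/√(1 − 0.7230²) = 1/√0.4773 = 1.447; τ_B = 30.5/1.447 = 21.07 years.

|τ_A − τ_B| = 14.8 years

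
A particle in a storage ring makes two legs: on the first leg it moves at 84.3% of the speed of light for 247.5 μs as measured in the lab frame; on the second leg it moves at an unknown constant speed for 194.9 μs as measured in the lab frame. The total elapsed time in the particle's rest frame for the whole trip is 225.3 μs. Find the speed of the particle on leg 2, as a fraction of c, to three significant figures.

β = 0.881

Leg 1: β = 0.843; γ = 1/√(1 − 0.843²) = 1/√0.2894 = 1.859; τ_1 = 247.5/1.859 = 133.1 μs.
Leg 2: speed unknown; τ_2 = 194.9/γ_2.
Total proper time: 133.1 + τ_2 = 225.3, so τ_2 = 225.3 − 133.1 = 92.17 μs.
γ_2 = 194.9/92.17 = 2.115; β = √(1 − 1/γ²) = √0.7764.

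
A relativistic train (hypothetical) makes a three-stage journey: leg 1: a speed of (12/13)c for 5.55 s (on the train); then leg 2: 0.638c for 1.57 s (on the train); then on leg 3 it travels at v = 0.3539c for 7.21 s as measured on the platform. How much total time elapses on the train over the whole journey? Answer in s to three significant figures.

τ = 13.9 s

Leg 1: 5.55 s is already measured on the train.
Leg 2: 1.57 s is already measured on the train.
Leg 3: γ = 1/√(1 − 0.3539²) = 1/√0.8748 = 1.069; τ_3 = 7.21/1.069 = 6.743 s.
Total: 5.550 + 1.570 + 6.743 s.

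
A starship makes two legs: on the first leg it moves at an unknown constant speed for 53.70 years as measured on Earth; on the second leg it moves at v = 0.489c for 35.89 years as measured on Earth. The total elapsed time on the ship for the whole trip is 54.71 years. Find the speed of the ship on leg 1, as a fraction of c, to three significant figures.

β = 0.900

Leg 1: speed unknown; τ_1 = 53.70/γ_1.
Leg 2: γ = 1/√(1 − 0.489²) = 1/√0.7609 = 1.146; τ_2 = 35.89/1.146 = 31.31 years.
Total proper time: τ_1 + 31.31 = 54.71, so τ_1 = 54.71 − 31.31 = 23.40 years.
γ_1 = 53.70/23.40 = 2.295; β = √(1 − 1/γ²) = √0.8101.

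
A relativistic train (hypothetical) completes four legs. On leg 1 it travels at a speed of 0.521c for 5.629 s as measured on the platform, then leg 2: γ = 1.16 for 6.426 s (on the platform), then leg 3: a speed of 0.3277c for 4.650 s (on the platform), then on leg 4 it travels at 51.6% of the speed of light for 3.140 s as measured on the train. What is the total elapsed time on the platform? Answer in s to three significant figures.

Leg 1: 5.629 s is already measured on the platform.
Leg 2: 6.426 s is already measured on the platform.
Leg 3: 4.650 s is already measured on the platform.
Leg 4: β = 0.516; γ = 1/√(1 − 0.516²) = 1/√0.7337 = 1.167; Δt_4 = 1.167 × 3.140 = 3.666 s.
Total: 5.629 + 6.426 + 4.650 + 3.666 s.

Δt = 20.4 s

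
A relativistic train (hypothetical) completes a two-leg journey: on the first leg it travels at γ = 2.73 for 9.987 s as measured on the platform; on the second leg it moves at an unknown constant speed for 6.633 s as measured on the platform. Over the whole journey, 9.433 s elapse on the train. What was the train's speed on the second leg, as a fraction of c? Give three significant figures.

Leg 1: γ = 2.73; τ_1 = 9.987/2.730 = 3.658 s.
Leg 2: speed unknown; τ_2 = 6.633/γ_2.
Total proper time: 3.658 + τ_2 = 9.433, so τ_2 = 9.433 − 3.658 = 5.775 s.
γ_2 = 6.633/5.775 = 1.149; β = √(1 − 1/γ²) = √0.2420.

β = 0.492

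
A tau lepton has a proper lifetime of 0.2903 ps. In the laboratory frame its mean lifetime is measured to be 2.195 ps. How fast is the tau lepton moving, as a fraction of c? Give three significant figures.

v = 0.991c

γ = Δt/τ₀ = 2.195/0.2903 = 7.561
β = √(1 − 1/γ²) = √(1 − 0.01749) = √0.9825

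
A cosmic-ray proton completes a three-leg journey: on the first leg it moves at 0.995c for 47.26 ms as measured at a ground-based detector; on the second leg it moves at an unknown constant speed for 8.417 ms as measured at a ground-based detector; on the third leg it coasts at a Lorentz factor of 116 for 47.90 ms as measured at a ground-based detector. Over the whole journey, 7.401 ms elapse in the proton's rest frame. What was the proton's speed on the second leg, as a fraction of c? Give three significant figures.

β = 0.963

Leg 1: γ = 1/√(1 − 0.995²) = 1/√0.009975 = 10.01; τ_1 = 47.26/10.01 = 4.720 ms.
Leg 2: speed unknown; τ_2 = 8.417/γ_2.
Leg 3: γ = 116; τ_3 = 47.90/116.0 = 0.4129 ms.
Total proper time: 4.720 + τ_2 + 0.4129 = 7.401, so τ_2 = 7.401 − 5.133 = 2.268 ms.
γ_2 = 8.417/2.268 = 3.711; β = √(1 − 1/γ²) = √0.9274.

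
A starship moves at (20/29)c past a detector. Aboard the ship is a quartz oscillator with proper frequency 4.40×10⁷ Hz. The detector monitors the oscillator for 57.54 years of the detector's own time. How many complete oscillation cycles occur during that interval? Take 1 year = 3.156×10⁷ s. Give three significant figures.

γ = 1/√(1 − (20/29)²) = 29/21 ≈ 1.381
During 57.54 years of lab time, the oscillator's proper time advances by τ = Δt/γ = 57.54/1.381 = 41.67 years = 1.315×10⁹ s.
N = f × τ = 4.40×10⁷ × 1.315×10⁹ = 5.786×10¹⁶.

N = 5.79×10¹⁶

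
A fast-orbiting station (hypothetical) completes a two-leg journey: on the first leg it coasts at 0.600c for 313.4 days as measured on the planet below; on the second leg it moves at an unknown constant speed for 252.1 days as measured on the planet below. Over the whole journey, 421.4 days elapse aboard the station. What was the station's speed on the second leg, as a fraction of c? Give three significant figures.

β = 0.736

Leg 1: γ = 1/√(1 − 0.600²) = 5/4 = 1.250; τ_1 = 313.4/1.250 = 250.7 days.
Leg 2: speed unknown; τ_2 = 252.1/γ_2.
Total proper time: 250.7 + τ_2 = 421.4, so τ_2 = 421.4 − 250.7 = 170.7 days.
γ_2 = 252.1/170.7 = 1.477; β = √(1 − 1/γ²) = √0.5416.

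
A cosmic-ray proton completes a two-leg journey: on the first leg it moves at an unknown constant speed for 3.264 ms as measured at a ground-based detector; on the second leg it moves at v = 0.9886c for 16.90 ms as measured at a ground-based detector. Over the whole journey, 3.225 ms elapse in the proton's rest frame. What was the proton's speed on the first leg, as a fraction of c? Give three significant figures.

Leg 1: speed unknown; τ_1 = 3.264/γ_1.
Leg 2: γ = 1/√(1 − 0.9886²) = 1/√0.02267 = 6.642; τ_2 = 16.90/6.642 = 2.545 ms.
Total proper time: τ_1 + 2.545 = 3.225, so τ_1 = 3.225 − 2.545 = 0.6804 ms.
γ_1 = 3.264/0.6804 = 4.797; β = √(1 − 1/γ²) = √0.9565.

β = 0.978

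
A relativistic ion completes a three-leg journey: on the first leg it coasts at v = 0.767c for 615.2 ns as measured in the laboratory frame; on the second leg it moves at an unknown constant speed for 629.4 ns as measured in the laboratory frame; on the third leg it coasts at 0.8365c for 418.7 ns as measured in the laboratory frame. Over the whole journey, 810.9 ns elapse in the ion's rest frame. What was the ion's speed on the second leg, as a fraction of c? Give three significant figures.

Leg 1: γ = 1/√(1 − 0.767²) = 1/√0.4117 = 1.558; τ_1 = 615.2/1.558 = 394.7 ns.
Leg 2: speed unknown; τ_2 = 629.4/γ_2.
Leg 3: γ = 1/√(1 − 0.8365²) = 1/√0.3003 = 1.825; τ_3 = 418.7/1.825 = 229.4 ns.
Total proper time: 394.7 + τ_2 + 229.4 = 810.9, so τ_2 = 810.9 − 624.2 = 186.7 ns.
γ_2 = 629.4/186.7 = 3.371; β = √(1 − 1/γ²) = √0.9120.

β = 0.955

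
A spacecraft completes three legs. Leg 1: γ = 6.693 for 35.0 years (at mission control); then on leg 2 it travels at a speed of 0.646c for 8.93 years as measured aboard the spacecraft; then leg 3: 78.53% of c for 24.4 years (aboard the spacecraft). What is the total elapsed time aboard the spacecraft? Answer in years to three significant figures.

Leg 1: γ = 6.693; τ_1 = 35.0/6.693 = 5.229 years.
Leg 2: 8.93 years is already measured aboard the spacecraft.
Leg 3: 24.4 years is already measured aboard the spacecraft.
Total: 5.229 + 8.930 + 24.40 years.

τ = 38.6 years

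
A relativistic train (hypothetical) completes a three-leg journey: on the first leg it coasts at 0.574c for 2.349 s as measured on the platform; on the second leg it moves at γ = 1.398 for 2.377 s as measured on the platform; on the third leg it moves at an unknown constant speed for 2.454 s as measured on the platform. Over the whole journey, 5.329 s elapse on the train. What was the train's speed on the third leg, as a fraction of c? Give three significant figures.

Leg 1: γ = 1/√(1 − 0.574²) = 1/√0.6705 = 1.221; τ_1 = 2.349/1.221 = 1.923 s.
Leg 2: γ = 1.398; τ_2 = 2.377/1.398 = 1.700 s.
Leg 3: speed unknown; τ_3 = 2.454/γ_3.
Total proper time: 1.923 + 1.700 + τ_3 = 5.329, so τ_3 = 5.329 − 3.624 = 1.705 s.
γ_3 = 2.454/1.705 = 1.439; β = √(1 − 1/γ²) = √0.5171.

β = 0.719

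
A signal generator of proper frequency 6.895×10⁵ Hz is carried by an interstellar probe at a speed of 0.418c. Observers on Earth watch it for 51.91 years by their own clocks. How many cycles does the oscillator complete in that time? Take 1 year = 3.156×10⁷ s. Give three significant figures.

γ = 1/√(1 − 0.418²) = 1/√0.8253 = 1.101
During 51.91 years of lab time, the oscillator's proper time advances by τ = Δt/γ = 51.91/1.101 = 47.16 years = 1.488×10⁹ s.
N = f × τ = 6.895×10⁵ × 1.488×10⁹ = 1.026×10¹⁵.

N = 1.03×10¹⁵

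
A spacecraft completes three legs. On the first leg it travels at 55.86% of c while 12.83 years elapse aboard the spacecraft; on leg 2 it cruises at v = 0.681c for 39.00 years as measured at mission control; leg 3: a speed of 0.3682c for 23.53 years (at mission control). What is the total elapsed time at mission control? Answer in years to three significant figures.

Leg 1: β = 0.5586; γ = 1/√(1 − 0.5586²) = 1/√0.6880 = 1.206; Δt_1 = 1.206 × 12.83 = 15.47 years.
Leg 2: 39.00 years is already measured at mission control.
Leg 3: 23.53 years is already measured at mission control.
Total: 15.47 + 39.00 + 23.53 years.

Δt = 78.0 years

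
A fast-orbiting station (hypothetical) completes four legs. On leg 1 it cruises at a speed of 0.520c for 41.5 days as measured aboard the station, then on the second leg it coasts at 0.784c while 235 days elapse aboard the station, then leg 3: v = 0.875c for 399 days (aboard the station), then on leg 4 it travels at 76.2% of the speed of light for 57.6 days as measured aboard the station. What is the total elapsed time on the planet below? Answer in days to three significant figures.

Δt = 1340 days

Leg 1: γ = 1/√(1 − 0.520²) = 1/√0.7296 = 1.171; Δt_1 = 1.171 × 41.5 = 48.59 days.
Leg 2: γ = 1/√(1 − 0.784²) = 1/√0.3853 = 1.611; Δt_2 = 1.611 × 235 = 378.6 days.
Leg 3: γ = 1/√(1 − 0.875²) = 1/√0.2344 = 2.066; Δt_3 = 2.066 × 399 = 824.2 days.
Leg 4: β = 0.762; γ = 1/√(1 − 0.762²) = 1/√0.4194 = 1.544; Δt_4 = 1.544 × 57.6 = 88.95 days.
Total: 48.59 + 378.6 + 824.2 + 88.95 days.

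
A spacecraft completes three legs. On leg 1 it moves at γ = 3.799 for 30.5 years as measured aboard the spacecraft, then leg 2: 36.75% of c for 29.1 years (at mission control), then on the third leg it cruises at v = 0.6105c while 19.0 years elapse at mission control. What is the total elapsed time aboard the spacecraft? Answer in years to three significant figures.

Leg 1: 30.5 years is already measured aboard the spacecraft.
Leg 2: β = 0.3675; γ = 1/√(1 − 0.3675²) = 1/√0.8649 = 1.075; τ_2 = 29.1/1.075 = 27.06 years.
Leg 3: γ = 1/√(1 − 0.6105²) = 1/√0.6273 = 1.263; τ_3 = 19.0/1.263 = 15.05 years.
Total: 30.50 + 27.06 + 15.05 years.

τ = 72.6 years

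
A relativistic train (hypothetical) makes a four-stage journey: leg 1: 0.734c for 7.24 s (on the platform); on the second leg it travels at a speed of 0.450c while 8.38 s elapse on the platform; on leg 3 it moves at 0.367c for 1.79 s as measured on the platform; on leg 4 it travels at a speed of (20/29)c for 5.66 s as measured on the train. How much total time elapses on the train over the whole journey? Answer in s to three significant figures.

Leg 1: γ = 1/√(1 − 0.734²) = 1/√0.4612 = 1.472; τ_1 = 7.24/1.472 = 4.917 s.
Leg 2: γ = 1/√(1 − 0.450²) = 1/√0.7975 = 1.120; τ_2 = 8.38/1.120 = 7.484 s.
Leg 3: γ = 1/√(1 − 0.367²) = 1/√0.8653 = 1.075; τ_3 = 1.79/1.075 = 1.665 s.
Leg 4: 5.66 s is already measured on the train.
Total: 4.917 + 7.484 + 1.665 + 5.660 s.

τ = 19.7 s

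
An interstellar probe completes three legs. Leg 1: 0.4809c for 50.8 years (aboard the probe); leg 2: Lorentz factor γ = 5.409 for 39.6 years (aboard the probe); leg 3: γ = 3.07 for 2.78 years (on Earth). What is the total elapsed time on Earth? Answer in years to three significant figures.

Δt = 275 years

Leg 1: γ = 1/√(1 − 0.4809²) = 1/√0.7687 = 1.141; Δt_1 = 1.141 × 50.8 = 57.94 years.
Leg 2: γ = 5.409; Δt_2 = 5.409 × 39.6 = 214.2 years.
Leg 3: 2.78 years is already measured on Earth.
Total: 57.94 + 214.2 + 2.780 years.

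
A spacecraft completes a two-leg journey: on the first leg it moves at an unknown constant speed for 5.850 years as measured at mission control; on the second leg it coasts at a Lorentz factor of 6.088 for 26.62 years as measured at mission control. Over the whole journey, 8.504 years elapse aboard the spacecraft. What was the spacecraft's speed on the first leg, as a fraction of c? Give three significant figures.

β = 0.708

Leg 1: speed unknown; τ_1 = 5.850/γ_1.
Leg 2: γ = 6.088; τ_2 = 26.62/6.088 = 4.373 years.
Total proper time: τ_1 + 4.373 = 8.504, so τ_1 = 8.504 − 4.373 = 4.131 years.
γ_1 = 5.850/4.131 = 1.416; β = √(1 − 1/γ²) = √0.5012.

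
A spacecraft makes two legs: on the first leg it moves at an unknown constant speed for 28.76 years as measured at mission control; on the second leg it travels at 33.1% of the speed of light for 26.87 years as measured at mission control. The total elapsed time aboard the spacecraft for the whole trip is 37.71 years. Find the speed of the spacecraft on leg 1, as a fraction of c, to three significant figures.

β = 0.903

Leg 1: speed unknown; τ_1 = 28.76/γ_1.
Leg 2: β = 0.331; γ = 1/√(1 − 0.331²) = 1/√0.8904 = 1.060; τ_2 = 26.87/1.060 = 25.36 years.
Total proper time: τ_1 + 25.36 = 37.71, so τ_1 = 37.71 − 25.36 = 12.35 years.
γ_1 = 28.76/12.35 = 2.328; β = √(1 − 1/γ²) = √0.8155.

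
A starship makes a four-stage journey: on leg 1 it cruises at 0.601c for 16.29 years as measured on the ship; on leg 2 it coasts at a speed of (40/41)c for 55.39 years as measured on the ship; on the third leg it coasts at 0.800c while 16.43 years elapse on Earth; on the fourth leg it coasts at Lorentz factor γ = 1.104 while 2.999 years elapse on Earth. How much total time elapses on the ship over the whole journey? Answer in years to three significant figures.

Leg 1: 16.29 years is already measured on the ship.
Leg 2: 55.39 years is already measured on the ship.
Leg 3: γ = 1/√(1 − 0.800²) = 5/3 ≈ 1.667; τ_3 = 16.43/1.667 = 9.858 years.
Leg 4: γ = 1.104; τ_4 = 2.999/1.104 = 2.716 years.
Total: 16.29 + 55.39 + 9.858 + 2.716 years.

τ = 84.3 years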